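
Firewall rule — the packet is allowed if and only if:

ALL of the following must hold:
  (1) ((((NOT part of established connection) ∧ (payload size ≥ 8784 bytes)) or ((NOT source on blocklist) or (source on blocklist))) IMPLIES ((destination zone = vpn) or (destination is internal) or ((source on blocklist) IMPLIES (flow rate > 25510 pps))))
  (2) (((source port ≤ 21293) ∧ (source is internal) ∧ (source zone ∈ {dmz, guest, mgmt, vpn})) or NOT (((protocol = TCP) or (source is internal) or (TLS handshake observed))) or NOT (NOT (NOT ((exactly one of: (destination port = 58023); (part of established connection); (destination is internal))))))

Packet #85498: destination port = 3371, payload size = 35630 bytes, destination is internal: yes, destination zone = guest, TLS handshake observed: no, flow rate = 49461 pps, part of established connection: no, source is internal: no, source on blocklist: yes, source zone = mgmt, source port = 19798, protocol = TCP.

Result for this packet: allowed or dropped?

Atomic conditions:
  NOT part of established connection: no → true
  payload size ≥ 8784 bytes: 35630 ≥ 8784 is true
  NOT source on blocklist: yes → false
  source on blocklist: yes → true
  destination zone = vpn: guest == vpn is false
  destination is internal: yes → true
  flow rate > 25510 pps: 49461 > 25510 is true
  source port ≤ 21293: 19798 ≤ 21293 is true
  source is internal: no → false
  source zone ∈ {dmz, guest, mgmt, vpn}: mgmt is in the set → true
  protocol = TCP: TCP == TCP is true
  TLS handshake observed: no → false
  destination port = 58023: 3371 == 58023 is false
  part of established connection: no → false
Combine:
[1.1.1] true AND true = true
[1.1.2] false OR true = true
[1.1] true OR true = true
[1.2.3] true → true = true
[1.2] false OR true OR true = true
[1] true → true = true
[2.1] true AND false AND true = false
[2.2.1] true OR false OR false = true
[2.2] NOT true = false
[2.3.1.1.1] exactly-one(false, false, true) = true
[2.3.1.1] NOT true = false
[2.3.1] NOT false = true
[2.3] NOT true = false
[2] false OR false OR false = false
[root] true AND false = false
Overall: false → dropped

Dropped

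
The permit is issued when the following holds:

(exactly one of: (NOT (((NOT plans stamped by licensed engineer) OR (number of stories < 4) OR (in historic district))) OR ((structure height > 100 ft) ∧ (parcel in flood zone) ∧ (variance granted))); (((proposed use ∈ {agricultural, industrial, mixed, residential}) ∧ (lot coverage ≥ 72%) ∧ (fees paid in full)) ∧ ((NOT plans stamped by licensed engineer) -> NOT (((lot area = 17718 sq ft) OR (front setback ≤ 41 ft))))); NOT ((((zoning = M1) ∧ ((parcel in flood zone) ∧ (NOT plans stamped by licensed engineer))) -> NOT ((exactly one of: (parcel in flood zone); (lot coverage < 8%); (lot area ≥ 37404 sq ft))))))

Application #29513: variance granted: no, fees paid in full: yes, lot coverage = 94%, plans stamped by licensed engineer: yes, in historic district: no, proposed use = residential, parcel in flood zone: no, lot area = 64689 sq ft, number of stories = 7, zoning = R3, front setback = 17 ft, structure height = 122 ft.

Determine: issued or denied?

Atomic conditions:
  NOT plans stamped by licensed engineer: yes → false
  number of stories < 4: 7 < 4 is false
  in historic district: no → false
  structure height > 100 ft: 122 > 100 is true
  parcel in flood zone: no → false
  variance granted: no → false
  proposed use ∈ {agricultural, industrial, mixed, residential}: residential is in the set → true
  lot coverage ≥ 72%: 94 ≥ 72 is true
  fees paid in full: yes → true
  lot area = 17718 sq ft: 64689 == 17718 is false
  front setback ≤ 41 ft: 17 ≤ 41 is true
  zoning = M1: R3 == M1 is false
  lot coverage < 8%: 94 < 8 is false
  lot area ≥ 37404 sq ft: 64689 ≥ 37404 is true
Combine:
[1.1.1] false OR false OR false = false
[1.1] NOT false = true
[1.2] true AND false AND false = false
[1] true OR false = true
[2.1] true AND true AND true = true
[2.2.2.1] false OR true = true
[2.2.2] NOT true = false
[2.2] false → false (antecedent false ⇒ implication holds) = true
[2] true AND true = true
[3.1.1.2] false AND false = false
[3.1.1] false AND false = false
[3.1.2.1] exactly-one(false, false, true) = true
[3.1.2] NOT true = false
[3.1] false → false (antecedent false ⇒ implication holds) = true
[3] NOT true = false
[root] exactly-one(true, true, false) = false
Overall: false → denied

Denied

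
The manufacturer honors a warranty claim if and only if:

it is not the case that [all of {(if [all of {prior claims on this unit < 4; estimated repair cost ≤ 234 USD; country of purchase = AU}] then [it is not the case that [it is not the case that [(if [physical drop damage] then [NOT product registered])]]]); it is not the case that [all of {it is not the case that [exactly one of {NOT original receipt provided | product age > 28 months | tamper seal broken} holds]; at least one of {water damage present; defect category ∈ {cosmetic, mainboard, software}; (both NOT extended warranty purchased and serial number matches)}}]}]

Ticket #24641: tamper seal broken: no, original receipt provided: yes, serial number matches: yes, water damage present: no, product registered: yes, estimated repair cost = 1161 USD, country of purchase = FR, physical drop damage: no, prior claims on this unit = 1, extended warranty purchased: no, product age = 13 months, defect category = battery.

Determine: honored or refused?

Atomic conditions:
  prior claims on this unit < 4: 1 < 4 is true
  estimated repair cost ≤ 234 USD: 1161 ≤ 234 is false
  country of purchase = AU: FR == AU is false
  physical drop damage: no → false
  NOT product registered: yes → false
  NOT original receipt provided: yes → false
  product age > 28 months: 13 > 28 is false
  tamper seal broken: no → false
  water damage present: no → false
  defect category ∈ {cosmetic, mainboard, software}: battery is not in the set → false
  NOT extended warranty purchased: no → true
  serial number matches: yes → true
Combine:
[1.1.1] true AND false AND false = false
[1.1.2.1.1] false → false (antecedent false ⇒ implication holds) = true
[1.1.2.1] NOT true = false
[1.1.2] NOT false = true
[1.1] false → true (antecedent false ⇒ implication holds) = true
[1.2.1.1.1] exactly-one(false, false, false) = false
[1.2.1.1] NOT false = true
[1.2.1.2.3] true AND true = true
[1.2.1.2] false OR false OR true = true
[1.2.1] true AND true = true
[1.2] NOT true = false
[1] true AND false = false
[root] NOT false = true
Overall: true → honored

Honored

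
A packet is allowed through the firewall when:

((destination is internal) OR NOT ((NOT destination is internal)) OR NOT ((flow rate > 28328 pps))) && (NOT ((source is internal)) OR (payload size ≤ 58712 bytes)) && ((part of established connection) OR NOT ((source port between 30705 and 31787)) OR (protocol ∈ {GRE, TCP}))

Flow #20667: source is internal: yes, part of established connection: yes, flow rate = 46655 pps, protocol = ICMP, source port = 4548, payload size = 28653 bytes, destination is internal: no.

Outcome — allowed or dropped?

Atomic conditions:
  destination is internal: no → false
  NOT destination is internal: no → true
  flow rate > 28328 pps: 46655 > 28328 is true
  source is internal: yes → true
  payload size ≤ 58712 bytes: 28653 ≤ 58712 is true
  part of established connection: yes → true
  source port between 30705 and 31787: 4548 in [30705, 31787] is false
  protocol ∈ {GRE, TCP}: ICMP is not in the set → false
Combine:
[1.2] NOT true = false
[1.3] NOT true = false
[1] false OR false OR false = false
[2.1] NOT true = false
[2] false OR true = true
[3.2] NOT false = true
[3] true OR true OR false = true
[root] false AND true AND true = false
Overall: false → dropped

Dropped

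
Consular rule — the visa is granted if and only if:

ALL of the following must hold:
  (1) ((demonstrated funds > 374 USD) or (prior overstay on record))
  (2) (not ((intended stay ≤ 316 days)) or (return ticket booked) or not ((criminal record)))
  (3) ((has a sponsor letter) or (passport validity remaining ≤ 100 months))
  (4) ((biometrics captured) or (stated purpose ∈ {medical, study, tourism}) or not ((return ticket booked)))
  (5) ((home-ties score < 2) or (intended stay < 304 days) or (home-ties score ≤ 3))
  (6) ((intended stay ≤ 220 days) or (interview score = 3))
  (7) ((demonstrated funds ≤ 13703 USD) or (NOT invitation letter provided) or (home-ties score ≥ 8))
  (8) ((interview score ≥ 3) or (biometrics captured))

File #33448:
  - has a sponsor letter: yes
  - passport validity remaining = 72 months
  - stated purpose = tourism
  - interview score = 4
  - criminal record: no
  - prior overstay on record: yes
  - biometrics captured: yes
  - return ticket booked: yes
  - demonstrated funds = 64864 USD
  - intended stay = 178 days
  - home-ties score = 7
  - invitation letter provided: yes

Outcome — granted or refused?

Atomic conditions:
  demonstrated funds > 374 USD: 64864 > 374 is true
  prior overstay on record: yes → true
  intended stay ≤ 316 days: 178 ≤ 316 is true
  return ticket booked: yes → true
  criminal record: no → false
  has a sponsor letter: yes → true
  passport validity remaining ≤ 100 months: 72 ≤ 100 is true
  biometrics captured: yes → true
  stated purpose ∈ {medical, study, tourism}: tourism is in the set → true
  home-ties score < 2: 7 < 2 is false
  intended stay < 304 days: 178 < 304 is true
  home-ties score ≤ 3: 7 ≤ 3 is false
  intended stay ≤ 220 days: 178 ≤ 220 is true
  interview score = 3: 4 == 3 is false
  demonstrated funds ≤ 13703 USD: 64864 ≤ 13703 is false
  NOT invitation letter provided: yes → false
  home-ties score ≥ 8: 7 ≥ 8 is false
  interview score ≥ 3: 4 ≥ 3 is true
Combine:
[1] true OR true = true
[2.1] NOT true = false
[2.3] NOT false = true
[2] false OR true OR true = true
[3] true OR true = true
[4.3] NOT true = false
[4] true OR true OR false = true
[5] false OR true OR false = true
[6] true OR false = true
[7] false OR false OR false = false
[8] true OR true = true
[root] true AND true AND true AND true AND true AND true AND false AND true = false
Overall: false → refused

Refused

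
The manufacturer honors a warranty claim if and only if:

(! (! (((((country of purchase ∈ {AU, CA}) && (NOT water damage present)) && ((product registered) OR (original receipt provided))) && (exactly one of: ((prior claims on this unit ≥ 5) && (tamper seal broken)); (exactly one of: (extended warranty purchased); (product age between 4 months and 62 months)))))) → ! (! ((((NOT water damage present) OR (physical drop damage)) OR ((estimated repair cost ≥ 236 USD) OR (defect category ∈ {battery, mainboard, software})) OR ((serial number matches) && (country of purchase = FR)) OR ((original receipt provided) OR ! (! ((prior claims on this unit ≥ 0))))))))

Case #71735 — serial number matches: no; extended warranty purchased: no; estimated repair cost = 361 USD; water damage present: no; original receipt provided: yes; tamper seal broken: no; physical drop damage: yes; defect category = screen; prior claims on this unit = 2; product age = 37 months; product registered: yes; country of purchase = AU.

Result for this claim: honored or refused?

Honored

Atomic conditions:
  country of purchase ∈ {AU, CA}: AU is in the set → true
  NOT water damage present: no → true
  product registered: yes → true
  original receipt provided: yes → true
  prior claims on this unit ≥ 5: 2 ≥ 5 is false
  tamper seal broken: no → false
  extended warranty purchased: no → false
  product age between 4 months and 62 months: 37 in [4, 62] is true
  physical drop damage: yes → true
  estimated repair cost ≥ 236 USD: 361 ≥ 236 is true
  defect category ∈ {battery, mainboard, software}: screen is not in the set → false
  serial number matches: no → false
  country of purchase = FR: AU == FR is false
  prior claims on this unit ≥ 0: 2 ≥ 0 is true
Combine:
[1.1.1.1.1] true AND true = true
[1.1.1.1.2] true OR true = true
[1.1.1.1] true AND true = true
[1.1.1.2.1] false AND false = false
[1.1.1.2.2] exactly-one(false, true) = true
[1.1.1.2] exactly-one(false, true) = true
[1.1.1] true AND true = true
[1.1] NOT true = false
[1] NOT false = true
[2.1.1.1] true OR true = true
[2.1.1.2] true OR false = true
[2.1.1.3] false AND false = false
[2.1.1.4.2.1] NOT true = false
[2.1.1.4.2] NOT false = true
[2.1.1.4] true OR true = true
[2.1.1] true OR true OR false OR true = true
[2.1] NOT true = false
[2] NOT false = true
[root] true → true = true
Overall: true → honored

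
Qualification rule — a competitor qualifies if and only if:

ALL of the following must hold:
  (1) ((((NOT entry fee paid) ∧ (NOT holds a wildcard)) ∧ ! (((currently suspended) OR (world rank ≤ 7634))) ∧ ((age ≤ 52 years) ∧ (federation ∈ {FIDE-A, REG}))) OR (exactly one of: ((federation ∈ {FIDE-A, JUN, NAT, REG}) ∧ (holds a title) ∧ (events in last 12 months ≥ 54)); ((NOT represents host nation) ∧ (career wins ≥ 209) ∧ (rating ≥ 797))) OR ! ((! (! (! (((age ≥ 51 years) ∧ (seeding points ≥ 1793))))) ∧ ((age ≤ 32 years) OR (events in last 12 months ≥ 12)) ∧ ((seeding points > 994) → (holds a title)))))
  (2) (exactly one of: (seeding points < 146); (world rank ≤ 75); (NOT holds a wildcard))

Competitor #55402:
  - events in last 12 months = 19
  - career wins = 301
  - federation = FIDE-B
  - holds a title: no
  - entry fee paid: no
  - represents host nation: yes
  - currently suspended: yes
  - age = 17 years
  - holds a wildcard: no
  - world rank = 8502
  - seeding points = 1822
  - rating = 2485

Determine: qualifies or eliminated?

Atomic conditions:
  NOT entry fee paid: no → true
  NOT holds a wildcard: no → true
  currently suspended: yes → true
  world rank ≤ 7634: 8502 ≤ 7634 is false
  age ≤ 52 years: 17 ≤ 52 is true
  federation ∈ {FIDE-A, REG}: FIDE-B is not in the set → false
  federation ∈ {FIDE-A, JUN, NAT, REG}: FIDE-B is not in the set → false
  holds a title: no → false
  events in last 12 months ≥ 54: 19 ≥ 54 is false
  NOT represents host nation: yes → false
  career wins ≥ 209: 301 ≥ 209 is true
  rating ≥ 797: 2485 ≥ 797 is true
  age ≥ 51 years: 17 ≥ 51 is false
  seeding points ≥ 1793: 1822 ≥ 1793 is true
  age ≤ 32 years: 17 ≤ 32 is true
  events in last 12 months ≥ 12: 19 ≥ 12 is true
  seeding points > 994: 1822 > 994 is true
  seeding points < 146: 1822 < 146 is false
  world rank ≤ 75: 8502 ≤ 75 is false
Combine:
[1.1.1] true AND true = true
[1.1.2.1] true OR false = true
[1.1.2] NOT true = false
[1.1.3] true AND false = false
[1.1] true AND false AND false = false
[1.2.1] false AND false AND false = false
[1.2.2] false AND true AND true = false
[1.2] exactly-one(false, false) = false
[1.3.1.1.1.1.1] false AND true = false
[1.3.1.1.1.1] NOT false = true
[1.3.1.1.1] NOT true = false
[1.3.1.1] NOT false = true
[1.3.1.2] true OR true = true
[1.3.1.3] true → false = false
[1.3.1] true AND true AND false = false
[1.3] NOT false = true
[1] false OR false OR true = true
[2] exactly-one(false, false, true) = true
[root] true AND true = true
Overall: true → qualifies

Qualifies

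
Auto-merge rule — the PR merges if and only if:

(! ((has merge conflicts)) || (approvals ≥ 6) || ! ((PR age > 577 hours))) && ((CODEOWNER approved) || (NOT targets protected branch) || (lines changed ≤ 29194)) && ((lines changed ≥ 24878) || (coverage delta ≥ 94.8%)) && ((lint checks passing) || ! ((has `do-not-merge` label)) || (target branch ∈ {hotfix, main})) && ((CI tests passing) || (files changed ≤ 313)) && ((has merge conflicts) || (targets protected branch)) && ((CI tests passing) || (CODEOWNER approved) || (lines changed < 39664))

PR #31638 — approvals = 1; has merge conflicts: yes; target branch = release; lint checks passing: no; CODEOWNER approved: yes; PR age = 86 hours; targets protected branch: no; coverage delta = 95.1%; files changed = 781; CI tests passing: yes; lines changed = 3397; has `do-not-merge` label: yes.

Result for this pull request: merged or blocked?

Blocked

Atomic conditions:
  has merge conflicts: yes → true
  approvals ≥ 6: 1 ≥ 6 is false
  PR age > 577 hours: 86 > 577 is false
  CODEOWNER approved: yes → true
  NOT targets protected branch: no → true
  lines changed ≤ 29194: 3397 ≤ 29194 is true
  lines changed ≥ 24878: 3397 ≥ 24878 is false
  coverage delta ≥ 94.8%: 95.1 ≥ 94.8 is true
  lint checks passing: no → false
  has `do-not-merge` label: yes → true
  target branch ∈ {hotfix, main}: release is not in the set → false
  CI tests passing: yes → true
  files changed ≤ 313: 781 ≤ 313 is false
  targets protected branch: no → false
  lines changed < 39664: 3397 < 39664 is true
Combine:
[1.1] NOT true = false
[1.3] NOT false = true
[1] false OR false OR true = true
[2] true OR true OR true = true
[3] false OR true = true
[4.2] NOT true = false
[4] false OR false OR false = false
[5] true OR false = true
[6] true OR false = true
[7] true OR true OR true = true
[root] true AND true AND true AND false AND true AND true AND true = false
Overall: false → blocked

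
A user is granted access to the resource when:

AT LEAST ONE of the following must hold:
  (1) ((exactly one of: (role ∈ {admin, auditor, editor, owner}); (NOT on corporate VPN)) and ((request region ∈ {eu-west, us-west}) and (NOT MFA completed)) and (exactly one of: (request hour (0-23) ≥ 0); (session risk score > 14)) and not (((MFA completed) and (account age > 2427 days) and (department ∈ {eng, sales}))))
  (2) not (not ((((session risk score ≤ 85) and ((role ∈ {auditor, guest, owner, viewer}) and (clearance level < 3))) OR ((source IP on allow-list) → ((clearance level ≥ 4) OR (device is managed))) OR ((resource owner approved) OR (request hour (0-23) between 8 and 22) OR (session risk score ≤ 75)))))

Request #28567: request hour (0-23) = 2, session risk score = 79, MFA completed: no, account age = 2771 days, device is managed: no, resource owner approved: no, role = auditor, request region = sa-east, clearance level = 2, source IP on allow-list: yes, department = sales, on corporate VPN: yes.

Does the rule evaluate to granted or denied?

Granted

Atomic conditions:
  role ∈ {admin, auditor, editor, owner}: auditor is in the set → true
  NOT on corporate VPN: yes → false
  request region ∈ {eu-west, us-west}: sa-east is not in the set → false
  NOT MFA completed: no → true
  request hour (0-23) ≥ 0: 2 ≥ 0 is true
  session risk score > 14: 79 > 14 is true
  MFA completed: no → false
  account age > 2427 days: 2771 > 2427 is true
  department ∈ {eng, sales}: sales is in the set → true
  session risk score ≤ 85: 79 ≤ 85 is true
  role ∈ {auditor, guest, owner, viewer}: auditor is in the set → true
  clearance level < 3: 2 < 3 is true
  source IP on allow-list: yes → true
  clearance level ≥ 4: 2 ≥ 4 is false
  device is managed: no → false
  resource owner approved: no → false
  request hour (0-23) between 8 and 22: 2 in [8, 22] is false
  session risk score ≤ 75: 79 ≤ 75 is false
Combine:
[1.1] exactly-one(true, false) = true
[1.2] false AND true = false
[1.3] exactly-one(true, true) = false
[1.4.1] false AND true AND true = false
[1.4] NOT false = true
[1] true AND false AND false AND true = false
[2.1.1.1.2] true AND true = true
[2.1.1.1] true AND true = true
[2.1.1.2.2] false OR false = false
[2.1.1.2] true → false = false
[2.1.1.3] false OR false OR false = false
[2.1.1] true OR false OR false = true
[2.1] NOT true = false
[2] NOT false = true
[root] false OR true = true
Overall: true → granted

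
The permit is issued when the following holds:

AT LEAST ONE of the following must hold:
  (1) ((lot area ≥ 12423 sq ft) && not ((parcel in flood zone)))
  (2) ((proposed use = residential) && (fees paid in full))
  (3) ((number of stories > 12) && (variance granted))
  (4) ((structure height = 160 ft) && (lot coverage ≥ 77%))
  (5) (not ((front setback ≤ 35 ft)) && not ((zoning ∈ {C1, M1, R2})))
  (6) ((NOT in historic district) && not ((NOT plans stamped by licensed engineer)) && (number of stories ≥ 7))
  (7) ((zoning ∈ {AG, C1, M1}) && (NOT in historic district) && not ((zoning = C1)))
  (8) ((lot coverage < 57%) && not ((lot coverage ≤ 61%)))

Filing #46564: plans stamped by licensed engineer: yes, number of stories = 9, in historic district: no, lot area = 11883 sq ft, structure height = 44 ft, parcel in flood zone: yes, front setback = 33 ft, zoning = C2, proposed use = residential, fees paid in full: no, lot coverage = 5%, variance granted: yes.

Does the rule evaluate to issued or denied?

Atomic conditions:
  lot area ≥ 12423 sq ft: 11883 ≥ 12423 is false
  parcel in flood zone: yes → true
  proposed use = residential: residential == residential is true
  fees paid in full: no → false
  number of stories > 12: 9 > 12 is false
  variance granted: yes → true
  structure height = 160 ft: 44 == 160 is false
  lot coverage ≥ 77%: 5 ≥ 77 is false
  front setback ≤ 35 ft: 33 ≤ 35 is true
  zoning ∈ {C1, M1, R2}: C2 is not in the set → false
  NOT in historic district: no → true
  NOT plans stamped by licensed engineer: yes → false
  number of stories ≥ 7: 9 ≥ 7 is true
  zoning ∈ {AG, C1, M1}: C2 is not in the set → false
  zoning = C1: C2 == C1 is false
  lot coverage < 57%: 5 < 57 is true
  lot coverage ≤ 61%: 5 ≤ 61 is true
Combine:
[1.2] NOT true = false
[1] false AND false = false
[2] true AND false = false
[3] false AND true = false
[4] false AND false = false
[5.1] NOT true = false
[5.2] NOT false = true
[5] false AND true = false
[6.2] NOT false = true
[6] true AND true AND true = true
[7.3] NOT false = true
[7] false AND true AND true = false
[8.2] NOT true = false
[8] true AND false = false
[root] false OR false OR false OR false OR false OR true OR false OR false = true
Overall: true → issued

Issued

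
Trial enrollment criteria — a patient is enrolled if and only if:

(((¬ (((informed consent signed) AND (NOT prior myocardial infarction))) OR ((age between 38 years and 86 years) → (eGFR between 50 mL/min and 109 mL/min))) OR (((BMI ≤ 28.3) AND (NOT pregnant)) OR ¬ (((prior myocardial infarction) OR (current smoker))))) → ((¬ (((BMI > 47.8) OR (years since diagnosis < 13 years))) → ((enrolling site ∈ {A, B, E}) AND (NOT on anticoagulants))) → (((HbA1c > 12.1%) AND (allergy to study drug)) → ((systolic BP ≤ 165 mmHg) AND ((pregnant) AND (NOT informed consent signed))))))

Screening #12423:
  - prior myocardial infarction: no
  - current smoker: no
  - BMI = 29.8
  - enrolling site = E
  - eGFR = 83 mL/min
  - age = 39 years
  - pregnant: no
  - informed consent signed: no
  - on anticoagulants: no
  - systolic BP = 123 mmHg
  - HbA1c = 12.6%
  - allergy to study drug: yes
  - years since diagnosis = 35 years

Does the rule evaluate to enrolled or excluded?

Atomic conditions:
  informed consent signed: no → false
  NOT prior myocardial infarction: no → true
  age between 38 years and 86 years: 39 in [38, 86] is true
  eGFR between 50 mL/min and 109 mL/min: 83 in [50, 109] is true
  BMI ≤ 28.3: 29.8 ≤ 28.3 is false
  NOT pregnant: no → true
  prior myocardial infarction: no → false
  current smoker: no → false
  BMI > 47.8: 29.8 > 47.8 is false
  years since diagnosis < 13 years: 35 < 13 is false
  enrolling site ∈ {A, B, E}: E is in the set → true
  NOT on anticoagulants: no → true
  HbA1c > 12.1%: 12.6 > 12.1 is true
  allergy to study drug: yes → true
  systolic BP ≤ 165 mmHg: 123 ≤ 165 is true
  pregnant: no → false
  NOT informed consent signed: no → true
Combine:
[1.1.1.1] false AND true = false
[1.1.1] NOT false = true
[1.1.2] true → true = true
[1.1] true OR true = true
[1.2.1] false AND true = false
[1.2.2.1] false OR false = false
[1.2.2] NOT false = true
[1.2] false OR true = true
[1] true OR true = true
[2.1.1.1] false OR false = false
[2.1.1] NOT false = true
[2.1.2] true AND true = true
[2.1] true → true = true
[2.2.1] true AND true = true
[2.2.2.2] false AND true = false
[2.2.2] true AND false = false
[2.2] true → false = false
[2] true → false = false
[root] true → false = false
Overall: false → excluded

Excluded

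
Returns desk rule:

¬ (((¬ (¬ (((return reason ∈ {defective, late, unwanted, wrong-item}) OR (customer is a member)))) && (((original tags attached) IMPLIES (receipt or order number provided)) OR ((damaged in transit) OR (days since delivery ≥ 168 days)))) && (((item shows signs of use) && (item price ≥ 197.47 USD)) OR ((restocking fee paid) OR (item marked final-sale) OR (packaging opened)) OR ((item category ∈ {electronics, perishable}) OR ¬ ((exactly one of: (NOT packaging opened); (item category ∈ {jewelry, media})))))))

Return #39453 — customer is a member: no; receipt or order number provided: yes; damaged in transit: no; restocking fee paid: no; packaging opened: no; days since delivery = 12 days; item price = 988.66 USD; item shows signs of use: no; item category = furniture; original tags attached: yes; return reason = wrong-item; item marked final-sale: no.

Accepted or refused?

Accepted

Atomic conditions:
  return reason ∈ {defective, late, unwanted, wrong-item}: wrong-item is in the set → true
  customer is a member: no → false
  original tags attached: yes → true
  receipt or order number provided: yes → true
  damaged in transit: no → false
  days since delivery ≥ 168 days: 12 ≥ 168 is false
  item shows signs of use: no → false
  item price ≥ 197.47 USD: 988.66 ≥ 197.47 is true
  restocking fee paid: no → false
  item marked final-sale: no → false
  packaging opened: no → false
  item category ∈ {electronics, perishable}: furniture is not in the set → false
  NOT packaging opened: no → true
  item category ∈ {jewelry, media}: furniture is not in the set → false
Combine:
[1.1.1.1.1] true OR false = true
[1.1.1.1] NOT true = false
[1.1.1] NOT false = true
[1.1.2.1] true → true = true
[1.1.2.2] false OR false = false
[1.1.2] true OR false = true
[1.1] true AND true = true
[1.2.1] false AND true = false
[1.2.2] false OR false OR false = false
[1.2.3.2.1] exactly-one(true, false) = true
[1.2.3.2] NOT true = false
[1.2.3] false OR false = false
[1.2] false OR false OR false = false
[1] true AND false = false
[root] NOT false = true
Overall: true → accepted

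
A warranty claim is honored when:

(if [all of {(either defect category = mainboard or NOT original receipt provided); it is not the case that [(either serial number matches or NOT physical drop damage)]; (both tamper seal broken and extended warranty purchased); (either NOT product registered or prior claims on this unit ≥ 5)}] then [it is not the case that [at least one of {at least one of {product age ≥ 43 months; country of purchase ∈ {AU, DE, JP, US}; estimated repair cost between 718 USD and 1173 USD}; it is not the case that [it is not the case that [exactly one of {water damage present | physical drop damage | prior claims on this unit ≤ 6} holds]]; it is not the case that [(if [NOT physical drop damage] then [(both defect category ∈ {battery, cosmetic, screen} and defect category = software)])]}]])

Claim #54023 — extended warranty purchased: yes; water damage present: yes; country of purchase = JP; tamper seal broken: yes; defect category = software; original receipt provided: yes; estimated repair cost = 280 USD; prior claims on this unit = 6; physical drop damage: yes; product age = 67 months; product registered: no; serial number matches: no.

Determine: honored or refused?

Atomic conditions:
  defect category = mainboard: software == mainboard is false
  NOT original receipt provided: yes → false
  serial number matches: no → false
  NOT physical drop damage: yes → false
  tamper seal broken: yes → true
  extended warranty purchased: yes → true
  NOT product registered: no → true
  prior claims on this unit ≥ 5: 6 ≥ 5 is true
  product age ≥ 43 months: 67 ≥ 43 is true
  country of purchase ∈ {AU, DE, JP, US}: JP is in the set → true
  estimated repair cost between 718 USD and 1173 USD: 280 in [718, 1173] is false
  water damage present: yes → true
  physical drop damage: yes → true
  prior claims on this unit ≤ 6: 6 ≤ 6 is true
  defect category ∈ {battery, cosmetic, screen}: software is not in the set → false
  defect category = software: software == software is true
Combine:
[1.1] false OR false = false
[1.2.1] false OR false = false
[1.2] NOT false = true
[1.3] true AND true = true
[1.4] true OR true = true
[1] false AND true AND true AND true = false
[2.1.1] true OR true OR false = true
[2.1.2.1.1] exactly-one(true, true, true) = false
[2.1.2.1] NOT false = true
[2.1.2] NOT true = false
[2.1.3.1.2] false AND true = false
[2.1.3.1] false → false (antecedent false ⇒ implication holds) = true
[2.1.3] NOT true = false
[2.1] true OR false OR false = true
[2] NOT true = false
[root] false → false (antecedent false ⇒ implication holds) = true
Overall: true → honored

Honored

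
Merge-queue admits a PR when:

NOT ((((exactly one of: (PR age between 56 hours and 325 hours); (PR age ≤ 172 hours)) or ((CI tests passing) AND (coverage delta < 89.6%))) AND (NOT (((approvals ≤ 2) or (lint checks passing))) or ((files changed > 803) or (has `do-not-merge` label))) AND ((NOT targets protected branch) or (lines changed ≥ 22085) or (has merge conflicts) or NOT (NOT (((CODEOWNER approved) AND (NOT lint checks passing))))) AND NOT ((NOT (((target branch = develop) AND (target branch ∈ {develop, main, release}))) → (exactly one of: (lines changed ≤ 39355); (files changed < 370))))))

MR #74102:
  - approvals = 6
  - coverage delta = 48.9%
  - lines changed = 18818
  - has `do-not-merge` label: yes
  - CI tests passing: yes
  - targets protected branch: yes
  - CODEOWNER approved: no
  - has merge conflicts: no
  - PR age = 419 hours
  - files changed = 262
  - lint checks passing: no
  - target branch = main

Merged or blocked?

Merged

Atomic conditions:
  PR age between 56 hours and 325 hours: 419 in [56, 325] is false
  PR age ≤ 172 hours: 419 ≤ 172 is false
  CI tests passing: yes → true
  coverage delta < 89.6%: 48.9 < 89.6 is true
  approvals ≤ 2: 6 ≤ 2 is false
  lint checks passing: no → false
  files changed > 803: 262 > 803 is false
  has `do-not-merge` label: yes → true
  NOT targets protected branch: yes → false
  lines changed ≥ 22085: 18818 ≥ 22085 is false
  has merge conflicts: no → false
  CODEOWNER approved: no → false
  NOT lint checks passing: no → true
  target branch = develop: main == develop is false
  target branch ∈ {develop, main, release}: main is in the set → true
  lines changed ≤ 39355: 18818 ≤ 39355 is true
  files changed < 370: 262 < 370 is true
Combine:
[1.1.1] exactly-one(false, false) = false
[1.1.2] true AND true = true
[1.1] false OR true = true
[1.2.1.1] false OR false = false
[1.2.1] NOT false = true
[1.2.2] false OR true = true
[1.2] true OR true = true
[1.3.4.1.1] false AND true = false
[1.3.4.1] NOT false = true
[1.3.4] NOT true = false
[1.3] false OR false OR false OR false = false
[1.4.1.1.1] false AND true = false
[1.4.1.1] NOT false = true
[1.4.1.2] exactly-one(true, true) = false
[1.4.1] true → false = false
[1.4] NOT false = true
[1] true AND true AND false AND true = false
[root] NOT false = true
Overall: true → merged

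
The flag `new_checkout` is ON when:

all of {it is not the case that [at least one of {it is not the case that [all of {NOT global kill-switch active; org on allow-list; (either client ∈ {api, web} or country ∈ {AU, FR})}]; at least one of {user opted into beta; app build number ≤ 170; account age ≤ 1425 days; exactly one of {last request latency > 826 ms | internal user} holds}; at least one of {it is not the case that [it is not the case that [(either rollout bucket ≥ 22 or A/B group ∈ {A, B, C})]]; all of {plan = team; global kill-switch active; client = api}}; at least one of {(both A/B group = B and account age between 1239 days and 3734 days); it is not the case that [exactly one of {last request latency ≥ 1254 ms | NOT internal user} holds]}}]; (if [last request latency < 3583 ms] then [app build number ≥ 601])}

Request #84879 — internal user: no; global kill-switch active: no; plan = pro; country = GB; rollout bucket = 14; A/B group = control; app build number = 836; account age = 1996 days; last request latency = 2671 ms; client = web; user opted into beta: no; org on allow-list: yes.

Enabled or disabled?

Disabled

Atomic conditions:
  NOT global kill-switch active: no → true
  org on allow-list: yes → true
  client ∈ {api, web}: web is in the set → true
  country ∈ {AU, FR}: GB is not in the set → false
  user opted into beta: no → false
  app build number ≤ 170: 836 ≤ 170 is false
  account age ≤ 1425 days: 1996 ≤ 1425 is false
  last request latency > 826 ms: 2671 > 826 is true
  internal user: no → false
  rollout bucket ≥ 22: 14 ≥ 22 is false
  A/B group ∈ {A, B, C}: control is not in the set → false
  plan = team: pro == team is false
  global kill-switch active: no → false
  client = api: web == api is false
  A/B group = B: control == B is false
  account age between 1239 days and 3734 days: 1996 in [1239, 3734] is true
  last request latency ≥ 1254 ms: 2671 ≥ 1254 is true
  NOT internal user: no → true
  last request latency < 3583 ms: 2671 < 3583 is true
  app build number ≥ 601: 836 ≥ 601 is true
Combine:
[1.1.1.1.3] true OR false = true
[1.1.1.1] true AND true AND true = true
[1.1.1] NOT true = false
[1.1.2.4] exactly-one(true, false) = true
[1.1.2] false OR false OR false OR true = true
[1.1.3.1.1.1] false OR false = false
[1.1.3.1.1] NOT false = true
[1.1.3.1] NOT true = false
[1.1.3.2] false AND false AND false = false
[1.1.3] false OR false = false
[1.1.4.1] false AND true = false
[1.1.4.2.1] exactly-one(true, true) = false
[1.1.4.2] NOT false = true
[1.1.4] false OR true = true
[1.1] false OR true OR false OR true = true
[1] NOT true = false
[2] true → true = true
[root] false AND true = false
Overall: false → disabled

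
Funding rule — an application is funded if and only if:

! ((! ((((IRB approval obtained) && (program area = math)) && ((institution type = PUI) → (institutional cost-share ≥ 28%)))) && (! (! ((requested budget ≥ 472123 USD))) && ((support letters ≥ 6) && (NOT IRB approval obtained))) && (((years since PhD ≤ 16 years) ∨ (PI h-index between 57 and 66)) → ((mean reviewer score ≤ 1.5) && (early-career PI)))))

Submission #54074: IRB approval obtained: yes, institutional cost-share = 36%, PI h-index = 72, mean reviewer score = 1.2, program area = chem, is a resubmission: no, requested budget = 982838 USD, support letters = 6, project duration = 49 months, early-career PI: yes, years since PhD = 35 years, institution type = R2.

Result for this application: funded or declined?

Atomic conditions:
  IRB approval obtained: yes → true
  program area = math: chem == math is false
  institution type = PUI: R2 == PUI is false
  institutional cost-share ≥ 28%: 36 ≥ 28 is true
  requested budget ≥ 472123 USD: 982838 ≥ 472123 is true
  support letters ≥ 6: 6 ≥ 6 is true
  NOT IRB approval obtained: yes → false
  years since PhD ≤ 16 years: 35 ≤ 16 is false
  PI h-index between 57 and 66: 72 in [57, 66] is false
  mean reviewer score ≤ 1.5: 1.2 ≤ 1.5 is true
  early-career PI: yes → true
Combine:
[1.1.1.1] true AND false = false
[1.1.1.2] false → true (antecedent false ⇒ implication holds) = true
[1.1.1] false AND true = false
[1.1] NOT false = true
[1.2.1.1] NOT true = false
[1.2.1] NOT false = true
[1.2.2] true AND false = false
[1.2] true AND false = false
[1.3.1] false OR false = false
[1.3.2] true AND true = true
[1.3] false → true (antecedent false ⇒ implication holds) = true
[1] true AND false AND true = false
[root] NOT false = true
Overall: true → funded

Funded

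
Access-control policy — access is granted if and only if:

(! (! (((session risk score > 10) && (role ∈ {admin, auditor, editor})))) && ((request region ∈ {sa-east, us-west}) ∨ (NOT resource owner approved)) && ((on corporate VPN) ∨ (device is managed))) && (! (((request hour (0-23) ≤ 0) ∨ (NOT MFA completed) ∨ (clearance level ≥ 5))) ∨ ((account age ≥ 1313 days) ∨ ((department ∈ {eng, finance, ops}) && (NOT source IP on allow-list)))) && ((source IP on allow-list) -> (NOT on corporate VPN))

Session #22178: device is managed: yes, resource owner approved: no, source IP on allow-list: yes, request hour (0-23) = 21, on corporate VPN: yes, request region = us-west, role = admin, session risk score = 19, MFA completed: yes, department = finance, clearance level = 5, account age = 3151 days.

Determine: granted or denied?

Atomic conditions:
  session risk score > 10: 19 > 10 is true
  role ∈ {admin, auditor, editor}: admin is in the set → true
  request region ∈ {sa-east, us-west}: us-west is in the set → true
  NOT resource owner approved: no → true
  on corporate VPN: yes → true
  device is managed: yes → true
  request hour (0-23) ≤ 0: 21 ≤ 0 is false
  NOT MFA completed: yes → false
  clearance level ≥ 5: 5 ≥ 5 is true
  account age ≥ 1313 days: 3151 ≥ 1313 is true
  department ∈ {eng, finance, ops}: finance is in the set → true
  NOT source IP on allow-list: yes → false
  source IP on allow-list: yes → true
  NOT on corporate VPN: yes → false
Combine:
[1.1.1.1] true AND true = true
[1.1.1] NOT true = false
[1.1] NOT false = true
[1.2] true OR true = true
[1.3] true OR true = true
[1] true AND true AND true = true
[2.1.1] false OR false OR true = true
[2.1] NOT true = false
[2.2.2] true AND false = false
[2.2] true OR false = true
[2] false OR true = true
[3] true → false = false
[root] true AND true AND false = false
Overall: false → denied

Denied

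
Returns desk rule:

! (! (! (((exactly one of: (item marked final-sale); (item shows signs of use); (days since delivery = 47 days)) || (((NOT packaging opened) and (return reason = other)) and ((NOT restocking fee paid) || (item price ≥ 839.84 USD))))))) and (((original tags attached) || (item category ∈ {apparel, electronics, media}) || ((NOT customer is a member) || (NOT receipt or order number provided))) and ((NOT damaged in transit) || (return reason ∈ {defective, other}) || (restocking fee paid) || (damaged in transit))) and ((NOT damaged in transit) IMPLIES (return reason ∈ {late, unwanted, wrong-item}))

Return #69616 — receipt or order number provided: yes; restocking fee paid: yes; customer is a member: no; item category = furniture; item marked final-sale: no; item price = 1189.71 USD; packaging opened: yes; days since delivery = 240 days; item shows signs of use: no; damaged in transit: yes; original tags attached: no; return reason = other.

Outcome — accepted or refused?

Atomic conditions:
  item marked final-sale: no → false
  item shows signs of use: no → false
  days since delivery = 47 days: 240 == 47 is false
  NOT packaging opened: yes → false
  return reason = other: other == other is true
  NOT restocking fee paid: yes → false
  item price ≥ 839.84 USD: 1189.71 ≥ 839.84 is true
  original tags attached: no → false
  item category ∈ {apparel, electronics, media}: furniture is not in the set → false
  NOT customer is a member: no → true
  NOT receipt or order number provided: yes → false
  NOT damaged in transit: yes → false
  return reason ∈ {defective, other}: other is in the set → true
  restocking fee paid: yes → true
  damaged in transit: yes → true
  return reason ∈ {late, unwanted, wrong-item}: other is not in the set → false
Combine:
[1.1.1.1.1] exactly-one(false, false, false) = false
[1.1.1.1.2.1] false AND true = false
[1.1.1.1.2.2] false OR true = true
[1.1.1.1.2] false AND true = false
[1.1.1.1] false OR false = false
[1.1.1] NOT false = true
[1.1] NOT true = false
[1] NOT false = true
[2.1.3] true OR false = true
[2.1] false OR false OR true = true
[2.2] false OR true OR true OR true = true
[2] true AND true = true
[3] false → false (antecedent false ⇒ implication holds) = true
[root] true AND true AND true = true
Overall: true → accepted

Accepted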